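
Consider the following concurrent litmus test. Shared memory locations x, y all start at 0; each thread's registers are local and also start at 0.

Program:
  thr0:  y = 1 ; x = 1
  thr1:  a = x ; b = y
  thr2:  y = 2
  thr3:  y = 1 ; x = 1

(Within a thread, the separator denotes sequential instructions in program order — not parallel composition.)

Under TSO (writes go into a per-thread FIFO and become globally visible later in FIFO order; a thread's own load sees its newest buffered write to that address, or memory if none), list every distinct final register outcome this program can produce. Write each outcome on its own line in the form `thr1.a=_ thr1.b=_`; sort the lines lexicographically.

outcome vector order: (thr1.a,thr1.b)
|TSO outcomes| = 5

thr1.a=0 thr1.b=0
thr1.a=0 thr1.b=1
thr1.a=0 thr1.b=2
thr1.a=1 thr1.b=1
thr1.a=1 thr1.b=2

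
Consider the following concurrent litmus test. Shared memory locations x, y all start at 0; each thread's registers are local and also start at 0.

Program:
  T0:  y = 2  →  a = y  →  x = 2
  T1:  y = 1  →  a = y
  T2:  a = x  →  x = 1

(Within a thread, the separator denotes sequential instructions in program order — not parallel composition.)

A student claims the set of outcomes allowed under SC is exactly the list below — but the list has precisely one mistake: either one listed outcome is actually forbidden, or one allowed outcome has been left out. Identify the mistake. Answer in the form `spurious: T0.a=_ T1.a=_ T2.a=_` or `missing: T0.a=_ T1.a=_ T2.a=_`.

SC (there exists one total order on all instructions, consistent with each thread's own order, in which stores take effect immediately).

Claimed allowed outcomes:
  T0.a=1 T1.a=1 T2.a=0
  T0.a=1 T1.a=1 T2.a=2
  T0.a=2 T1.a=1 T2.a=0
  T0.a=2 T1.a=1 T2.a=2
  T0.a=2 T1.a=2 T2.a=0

outcome vector order: (T0.a,T1.a,T2.a)
SC (6): 1/1/0; 1/1/2; 2/1/0; 2/1/2; 2/2/0; 2/2/2
SC∖claimed = {2/2/2}

missing: T0.a=2 T1.a=2 T2.a=2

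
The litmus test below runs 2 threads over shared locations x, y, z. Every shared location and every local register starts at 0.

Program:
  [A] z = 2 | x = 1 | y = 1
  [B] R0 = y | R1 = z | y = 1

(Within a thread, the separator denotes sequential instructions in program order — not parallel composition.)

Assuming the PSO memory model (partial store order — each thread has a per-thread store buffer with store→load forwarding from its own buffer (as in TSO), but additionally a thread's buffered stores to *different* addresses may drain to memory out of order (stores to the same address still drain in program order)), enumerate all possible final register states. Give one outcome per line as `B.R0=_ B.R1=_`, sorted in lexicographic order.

B.R0=0 B.R1=0
B.R0=0 B.R1=2
B.R0=1 B.R1=0
B.R0=1 B.R1=2

outcome vector order: (B.R0,B.R1)
|PSO outcomes| = 4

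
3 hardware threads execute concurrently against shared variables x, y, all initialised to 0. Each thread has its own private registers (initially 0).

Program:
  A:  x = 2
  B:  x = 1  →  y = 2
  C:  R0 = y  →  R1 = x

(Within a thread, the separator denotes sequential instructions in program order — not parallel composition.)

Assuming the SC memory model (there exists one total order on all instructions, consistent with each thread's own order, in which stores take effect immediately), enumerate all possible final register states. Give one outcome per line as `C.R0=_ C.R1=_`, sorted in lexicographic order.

outcome vector order: (C.R0,C.R1)
|SC outcomes| = 5

C.R0=0 C.R1=0
C.R0=0 C.R1=1
C.R0=0 C.R1=2
C.R0=2 C.R1=1
C.R0=2 C.R1=2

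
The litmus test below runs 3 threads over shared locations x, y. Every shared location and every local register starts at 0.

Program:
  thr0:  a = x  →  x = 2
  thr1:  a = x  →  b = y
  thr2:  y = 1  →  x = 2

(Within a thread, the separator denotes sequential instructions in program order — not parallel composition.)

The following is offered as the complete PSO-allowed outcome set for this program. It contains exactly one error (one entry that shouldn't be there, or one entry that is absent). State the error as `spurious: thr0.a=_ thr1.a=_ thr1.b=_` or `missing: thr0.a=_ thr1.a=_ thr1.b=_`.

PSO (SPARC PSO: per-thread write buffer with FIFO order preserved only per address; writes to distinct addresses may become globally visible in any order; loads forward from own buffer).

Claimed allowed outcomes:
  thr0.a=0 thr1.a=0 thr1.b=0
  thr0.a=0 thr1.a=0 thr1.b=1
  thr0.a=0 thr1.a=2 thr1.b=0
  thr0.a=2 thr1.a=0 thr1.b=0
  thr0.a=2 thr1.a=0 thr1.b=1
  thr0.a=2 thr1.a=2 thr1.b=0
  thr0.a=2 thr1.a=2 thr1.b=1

missing: thr0.a=0 thr1.a=2 thr1.b=1

outcome vector order: (thr0.a,thr1.a,thr1.b)
under PSO → <0 0 0>, <0 0 1>, <0 2 0>, <0 2 1>, <2 0 0>, <2 0 1>, <2 2 0>, <2 2 1>
PSO∖claimed = {<0 2 1>}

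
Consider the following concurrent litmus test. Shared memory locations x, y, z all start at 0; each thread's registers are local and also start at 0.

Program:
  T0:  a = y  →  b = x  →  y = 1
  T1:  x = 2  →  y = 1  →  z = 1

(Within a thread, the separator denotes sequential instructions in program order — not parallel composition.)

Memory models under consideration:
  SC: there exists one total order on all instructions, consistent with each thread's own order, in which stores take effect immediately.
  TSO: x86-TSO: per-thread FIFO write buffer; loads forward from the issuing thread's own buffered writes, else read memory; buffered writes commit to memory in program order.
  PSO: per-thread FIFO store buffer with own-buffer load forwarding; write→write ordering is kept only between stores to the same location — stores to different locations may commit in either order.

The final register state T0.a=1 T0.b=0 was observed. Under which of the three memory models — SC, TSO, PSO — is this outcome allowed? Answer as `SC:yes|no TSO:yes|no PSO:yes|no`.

SC:no TSO:no PSO:yes

outcome vector order: (T0.a,T0.b)
SC (3): (0,0); (0,2); (1,2)
TSO (3): (0,0); (0,2); (1,2)
PSO (4): (0,0); (0,2); (1,0); (1,2)
target (1,0) ∈ {PSO}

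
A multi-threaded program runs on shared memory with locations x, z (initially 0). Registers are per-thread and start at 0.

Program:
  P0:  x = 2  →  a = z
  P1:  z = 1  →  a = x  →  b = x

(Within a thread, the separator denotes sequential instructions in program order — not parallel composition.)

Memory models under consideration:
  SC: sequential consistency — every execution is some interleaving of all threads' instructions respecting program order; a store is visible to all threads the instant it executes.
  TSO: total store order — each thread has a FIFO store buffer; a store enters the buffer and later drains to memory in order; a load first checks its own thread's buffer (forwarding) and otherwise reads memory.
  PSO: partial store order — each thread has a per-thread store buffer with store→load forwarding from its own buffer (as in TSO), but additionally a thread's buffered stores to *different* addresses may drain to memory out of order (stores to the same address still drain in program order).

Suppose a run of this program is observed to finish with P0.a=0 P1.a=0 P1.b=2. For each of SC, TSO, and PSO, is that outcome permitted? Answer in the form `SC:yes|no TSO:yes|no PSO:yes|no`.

SC:no TSO:yes PSO:yes

outcome vector order: (P0.a,P1.a,P1.b)
SC: 4 outcomes — {0/2/2; 1/0/0; 1/0/2; 1/2/2}
TSO: 6 outcomes — {0/0/0; 0/0/2; 0/2/2; 1/0/0; 1/0/2; 1/2/2}
PSO: 6 outcomes — {0/0/0; 0/0/2; 0/2/2; 1/0/0; 1/0/2; 1/2/2}
target 0/0/2 ∈ {TSO,PSO}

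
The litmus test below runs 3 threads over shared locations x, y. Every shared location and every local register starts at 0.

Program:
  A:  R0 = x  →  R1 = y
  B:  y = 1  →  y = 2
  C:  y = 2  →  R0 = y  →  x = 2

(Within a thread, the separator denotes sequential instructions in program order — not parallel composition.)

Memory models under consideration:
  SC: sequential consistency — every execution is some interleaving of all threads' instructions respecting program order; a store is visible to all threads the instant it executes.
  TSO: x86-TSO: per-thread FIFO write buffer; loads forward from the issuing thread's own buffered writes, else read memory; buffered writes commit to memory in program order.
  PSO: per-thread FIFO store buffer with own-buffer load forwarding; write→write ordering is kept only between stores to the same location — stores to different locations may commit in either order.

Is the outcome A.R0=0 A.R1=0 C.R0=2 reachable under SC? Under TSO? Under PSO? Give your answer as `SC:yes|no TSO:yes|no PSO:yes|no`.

SC:yes TSO:yes PSO:yes

outcome vector order: (A.R0,A.R1,C.R0)
[SC] allowed = {001, 002, 011, 012, 021, 022, 211, 212, 221, 222}
[TSO] allowed = {001, 002, 011, 012, 021, 022, 211, 212, 221, 222}
[PSO] allowed = {001, 002, 011, 012, 021, 022, 202, 211, 212, 221, 222}
target 002 ∈ {SC,TSO,PSO}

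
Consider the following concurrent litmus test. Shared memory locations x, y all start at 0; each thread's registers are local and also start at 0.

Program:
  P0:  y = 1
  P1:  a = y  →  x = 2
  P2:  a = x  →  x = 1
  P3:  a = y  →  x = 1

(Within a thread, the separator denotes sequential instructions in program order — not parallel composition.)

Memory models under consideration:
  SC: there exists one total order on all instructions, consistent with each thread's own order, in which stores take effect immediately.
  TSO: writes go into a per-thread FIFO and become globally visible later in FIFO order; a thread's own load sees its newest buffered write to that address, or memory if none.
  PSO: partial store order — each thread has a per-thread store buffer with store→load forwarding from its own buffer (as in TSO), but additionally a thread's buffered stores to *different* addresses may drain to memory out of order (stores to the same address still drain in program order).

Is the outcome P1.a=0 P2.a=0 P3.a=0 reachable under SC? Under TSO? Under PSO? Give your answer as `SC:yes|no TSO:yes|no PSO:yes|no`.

SC:yes TSO:yes PSO:yes

outcome vector order: (P1.a,P2.a,P3.a)
SC (12): 000, 001, 010, 011, 020, 021, 100, 101, 110, 111, 120, 121
TSO (12): 000, 001, 010, 011, 020, 021, 100, 101, 110, 111, 120, 121
PSO (12): 000, 001, 010, 011, 020, 021, 100, 101, 110, 111, 120, 121
target 000 ∈ {SC,TSO,PSO}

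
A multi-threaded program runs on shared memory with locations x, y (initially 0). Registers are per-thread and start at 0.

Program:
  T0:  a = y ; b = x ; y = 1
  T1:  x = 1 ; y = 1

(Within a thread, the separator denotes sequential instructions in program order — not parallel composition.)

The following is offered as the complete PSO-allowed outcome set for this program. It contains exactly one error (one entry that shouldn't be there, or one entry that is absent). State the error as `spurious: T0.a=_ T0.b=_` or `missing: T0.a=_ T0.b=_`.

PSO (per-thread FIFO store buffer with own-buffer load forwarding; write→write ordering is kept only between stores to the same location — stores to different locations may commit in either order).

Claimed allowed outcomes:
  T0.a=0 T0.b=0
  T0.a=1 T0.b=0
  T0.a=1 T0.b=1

outcome vector order: (T0.a,T0.b)
[PSO] allowed = {<0 0> <0 1> <1 0> <1 1>}
PSO∖claimed = {<0 1>}

missing: T0.a=0 T0.b=1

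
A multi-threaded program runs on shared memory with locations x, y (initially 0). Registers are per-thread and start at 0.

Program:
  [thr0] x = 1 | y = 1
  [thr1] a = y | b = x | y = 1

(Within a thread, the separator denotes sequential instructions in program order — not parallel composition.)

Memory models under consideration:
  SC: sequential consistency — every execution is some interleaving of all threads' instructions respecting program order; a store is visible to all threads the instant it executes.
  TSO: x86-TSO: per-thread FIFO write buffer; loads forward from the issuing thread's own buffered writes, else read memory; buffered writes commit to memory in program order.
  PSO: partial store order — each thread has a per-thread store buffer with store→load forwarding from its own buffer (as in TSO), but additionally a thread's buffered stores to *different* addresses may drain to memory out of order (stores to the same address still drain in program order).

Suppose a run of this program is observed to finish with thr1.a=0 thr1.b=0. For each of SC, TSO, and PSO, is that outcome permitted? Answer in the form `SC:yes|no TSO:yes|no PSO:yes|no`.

outcome vector order: (thr1.a,thr1.b)
SC (3): (0,0) (0,1) (1,1)
TSO (3): (0,0) (0,1) (1,1)
PSO (4): (0,0) (0,1) (1,0) (1,1)
target (0,0) ∈ {SC,TSO,PSO}

SC:yes TSO:yes PSO:yes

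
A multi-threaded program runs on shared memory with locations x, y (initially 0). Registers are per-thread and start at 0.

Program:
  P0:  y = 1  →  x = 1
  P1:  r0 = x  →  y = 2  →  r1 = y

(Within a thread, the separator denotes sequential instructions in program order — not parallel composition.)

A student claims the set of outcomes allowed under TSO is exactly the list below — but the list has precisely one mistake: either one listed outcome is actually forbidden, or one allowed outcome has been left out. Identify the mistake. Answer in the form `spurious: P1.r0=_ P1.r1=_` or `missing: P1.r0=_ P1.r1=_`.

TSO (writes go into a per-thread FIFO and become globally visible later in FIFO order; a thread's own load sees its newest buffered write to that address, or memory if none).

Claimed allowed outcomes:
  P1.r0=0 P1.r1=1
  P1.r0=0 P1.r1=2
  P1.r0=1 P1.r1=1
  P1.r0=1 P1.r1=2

spurious: P1.r0=1 P1.r1=1

outcome vector order: (P1.r0,P1.r1)
under TSO → (0,1); (0,2); (1,2)
claimed∖TSO = {(1,1)}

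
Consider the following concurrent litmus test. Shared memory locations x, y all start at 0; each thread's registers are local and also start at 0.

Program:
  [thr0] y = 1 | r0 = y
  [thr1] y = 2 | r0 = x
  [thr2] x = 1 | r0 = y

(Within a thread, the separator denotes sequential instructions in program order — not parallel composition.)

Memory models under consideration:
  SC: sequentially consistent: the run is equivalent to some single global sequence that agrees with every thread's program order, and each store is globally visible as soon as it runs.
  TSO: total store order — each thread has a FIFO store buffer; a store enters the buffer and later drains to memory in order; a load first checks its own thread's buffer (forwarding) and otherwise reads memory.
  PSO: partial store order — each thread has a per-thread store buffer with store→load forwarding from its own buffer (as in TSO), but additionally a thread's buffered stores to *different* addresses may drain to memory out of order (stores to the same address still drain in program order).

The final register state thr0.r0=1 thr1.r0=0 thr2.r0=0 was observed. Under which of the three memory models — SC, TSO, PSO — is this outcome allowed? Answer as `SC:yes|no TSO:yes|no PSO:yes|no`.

outcome vector order: (thr0.r0,thr1.r0,thr2.r0)
SC: 9 outcomes — {(1,0,1); (1,0,2); (1,1,0); (1,1,1); (1,1,2); (2,0,2); (2,1,0); (2,1,1); (2,1,2)}
TSO: 12 outcomes — {(1,0,0); (1,0,1); (1,0,2); (1,1,0); (1,1,1); (1,1,2); (2,0,0); (2,0,1); (2,0,2); (2,1,0); (2,1,1); (2,1,2)}
PSO: 12 outcomes — {(1,0,0); (1,0,1); (1,0,2); (1,1,0); (1,1,1); (1,1,2); (2,0,0); (2,0,1); (2,0,2); (2,1,0); (2,1,1); (2,1,2)}
target (1,0,0) ∈ {TSO,PSO}

SC:no TSO:yes PSO:yes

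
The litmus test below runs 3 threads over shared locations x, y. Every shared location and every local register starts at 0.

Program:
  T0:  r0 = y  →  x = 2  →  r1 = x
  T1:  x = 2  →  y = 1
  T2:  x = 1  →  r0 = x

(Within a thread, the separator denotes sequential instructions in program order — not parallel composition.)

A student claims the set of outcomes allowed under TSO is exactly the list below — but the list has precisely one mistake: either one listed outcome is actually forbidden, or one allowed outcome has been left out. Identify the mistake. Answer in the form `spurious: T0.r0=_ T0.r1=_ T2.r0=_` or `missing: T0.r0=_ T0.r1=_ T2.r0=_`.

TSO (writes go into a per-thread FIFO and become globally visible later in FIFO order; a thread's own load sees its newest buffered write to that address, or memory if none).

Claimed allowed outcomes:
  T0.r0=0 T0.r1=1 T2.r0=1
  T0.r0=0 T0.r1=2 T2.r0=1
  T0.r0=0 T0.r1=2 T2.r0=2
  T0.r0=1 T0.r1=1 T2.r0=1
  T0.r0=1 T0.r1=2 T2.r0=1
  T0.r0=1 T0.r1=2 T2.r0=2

missing: T0.r0=0 T0.r1=1 T2.r0=2

outcome vector order: (T0.r0,T0.r1,T2.r0)
TSO: 7 outcomes — {011; 012; 021; 022; 111; 121; 122}
TSO∖claimed = {012}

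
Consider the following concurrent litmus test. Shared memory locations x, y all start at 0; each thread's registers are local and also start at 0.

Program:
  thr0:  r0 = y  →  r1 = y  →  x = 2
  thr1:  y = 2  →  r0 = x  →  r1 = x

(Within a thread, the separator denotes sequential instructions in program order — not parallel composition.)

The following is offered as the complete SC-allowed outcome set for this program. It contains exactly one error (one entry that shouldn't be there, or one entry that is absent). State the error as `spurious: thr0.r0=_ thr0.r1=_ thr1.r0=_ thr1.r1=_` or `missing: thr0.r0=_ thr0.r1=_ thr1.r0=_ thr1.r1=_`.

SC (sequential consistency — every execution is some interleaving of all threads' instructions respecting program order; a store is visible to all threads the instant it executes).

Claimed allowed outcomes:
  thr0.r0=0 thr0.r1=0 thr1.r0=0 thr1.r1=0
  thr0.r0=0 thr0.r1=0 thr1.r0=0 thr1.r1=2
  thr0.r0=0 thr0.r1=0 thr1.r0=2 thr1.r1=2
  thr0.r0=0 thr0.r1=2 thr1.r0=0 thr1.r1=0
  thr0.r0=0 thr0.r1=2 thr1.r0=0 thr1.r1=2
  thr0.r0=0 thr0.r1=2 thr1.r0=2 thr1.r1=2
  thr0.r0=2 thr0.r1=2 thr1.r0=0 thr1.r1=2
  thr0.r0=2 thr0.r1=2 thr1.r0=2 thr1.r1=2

outcome vector order: (thr0.r0,thr0.r1,thr1.r0,thr1.r1)
under SC → 0000; 0002; 0022; 0200; 0202; 0222; 2200; 2202; 2222
SC∖claimed = {2200}

missing: thr0.r0=2 thr0.r1=2 thr1.r0=0 thr1.r1=0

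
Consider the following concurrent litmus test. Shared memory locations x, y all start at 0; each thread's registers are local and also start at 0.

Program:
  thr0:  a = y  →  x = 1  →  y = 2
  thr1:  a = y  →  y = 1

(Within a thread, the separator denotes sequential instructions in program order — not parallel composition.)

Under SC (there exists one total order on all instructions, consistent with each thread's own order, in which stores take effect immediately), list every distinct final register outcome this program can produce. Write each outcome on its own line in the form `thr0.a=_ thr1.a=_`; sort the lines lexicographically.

thr0.a=0 thr1.a=0
thr0.a=0 thr1.a=2
thr0.a=1 thr1.a=0

outcome vector order: (thr0.a,thr1.a)
|SC outcomes| = 3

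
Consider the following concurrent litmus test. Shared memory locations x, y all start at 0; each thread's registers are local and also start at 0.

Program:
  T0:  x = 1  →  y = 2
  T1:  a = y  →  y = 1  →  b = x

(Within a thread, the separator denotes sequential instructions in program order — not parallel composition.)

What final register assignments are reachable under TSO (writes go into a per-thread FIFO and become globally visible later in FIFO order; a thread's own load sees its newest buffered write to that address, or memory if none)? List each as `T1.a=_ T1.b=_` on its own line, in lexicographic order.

T1.a=0 T1.b=0
T1.a=0 T1.b=1
T1.a=2 T1.b=1

outcome vector order: (T1.a,T1.b)
|TSO outcomes| = 3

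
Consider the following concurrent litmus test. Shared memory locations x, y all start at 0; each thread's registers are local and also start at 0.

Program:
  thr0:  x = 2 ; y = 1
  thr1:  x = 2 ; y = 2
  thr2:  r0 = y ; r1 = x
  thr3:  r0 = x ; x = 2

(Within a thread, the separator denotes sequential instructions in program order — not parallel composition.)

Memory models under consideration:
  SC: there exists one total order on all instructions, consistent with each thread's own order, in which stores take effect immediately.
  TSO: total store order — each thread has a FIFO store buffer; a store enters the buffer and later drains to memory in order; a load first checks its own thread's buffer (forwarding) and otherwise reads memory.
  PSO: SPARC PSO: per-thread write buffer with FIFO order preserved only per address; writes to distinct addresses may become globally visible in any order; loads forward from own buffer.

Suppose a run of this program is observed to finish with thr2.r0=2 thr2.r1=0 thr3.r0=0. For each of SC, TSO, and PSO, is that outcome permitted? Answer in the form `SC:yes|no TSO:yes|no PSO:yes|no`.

outcome vector order: (thr2.r0,thr2.r1,thr3.r0)
SC: 8 outcomes — {(0,0,0), (0,0,2), (0,2,0), (0,2,2), (1,2,0), (1,2,2), (2,2,0), (2,2,2)}
TSO: 8 outcomes — {(0,0,0), (0,0,2), (0,2,0), (0,2,2), (1,2,0), (1,2,2), (2,2,0), (2,2,2)}
PSO: 12 outcomes — {(0,0,0), (0,0,2), (0,2,0), (0,2,2), (1,0,0), (1,0,2), (1,2,0), (1,2,2), (2,0,0), (2,0,2), (2,2,0), (2,2,2)}
target (2,0,0) ∈ {PSO}

SC:no TSO:no PSO:yes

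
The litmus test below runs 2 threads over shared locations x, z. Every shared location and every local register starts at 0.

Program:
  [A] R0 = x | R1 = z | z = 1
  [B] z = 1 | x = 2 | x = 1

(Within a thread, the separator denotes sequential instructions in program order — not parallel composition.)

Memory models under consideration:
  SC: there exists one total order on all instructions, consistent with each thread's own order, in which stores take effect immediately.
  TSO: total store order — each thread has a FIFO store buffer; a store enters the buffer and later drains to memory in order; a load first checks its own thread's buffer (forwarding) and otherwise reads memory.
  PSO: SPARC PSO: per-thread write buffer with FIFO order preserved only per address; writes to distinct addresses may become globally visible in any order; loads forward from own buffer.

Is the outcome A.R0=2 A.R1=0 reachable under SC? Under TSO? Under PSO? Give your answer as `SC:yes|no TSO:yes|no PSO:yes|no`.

SC:no TSO:no PSO:yes

outcome vector order: (A.R0,A.R1)
SC: 4 outcomes — {00, 01, 11, 21}
TSO: 4 outcomes — {00, 01, 11, 21}
PSO: 6 outcomes — {00, 01, 10, 11, 20, 21}
target 20 ∈ {PSO}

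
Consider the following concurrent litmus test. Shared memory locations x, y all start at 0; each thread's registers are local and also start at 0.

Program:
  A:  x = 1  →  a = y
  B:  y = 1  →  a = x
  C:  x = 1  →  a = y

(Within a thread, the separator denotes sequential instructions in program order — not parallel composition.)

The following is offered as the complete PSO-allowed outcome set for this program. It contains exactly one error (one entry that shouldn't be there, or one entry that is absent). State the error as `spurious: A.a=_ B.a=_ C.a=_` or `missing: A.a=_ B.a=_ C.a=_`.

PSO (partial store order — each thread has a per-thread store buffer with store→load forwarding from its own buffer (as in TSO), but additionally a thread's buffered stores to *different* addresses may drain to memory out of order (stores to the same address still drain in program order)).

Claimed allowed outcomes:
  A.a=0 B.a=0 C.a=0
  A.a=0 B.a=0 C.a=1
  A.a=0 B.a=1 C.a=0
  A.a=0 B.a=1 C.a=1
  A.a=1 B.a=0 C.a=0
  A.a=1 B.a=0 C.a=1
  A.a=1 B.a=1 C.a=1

missing: A.a=1 B.a=1 C.a=0

outcome vector order: (A.a,B.a,C.a)
under PSO → 0/0/0 0/0/1 0/1/0 0/1/1 1/0/0 1/0/1 1/1/0 1/1/1
PSO∖claimed = {1/1/0}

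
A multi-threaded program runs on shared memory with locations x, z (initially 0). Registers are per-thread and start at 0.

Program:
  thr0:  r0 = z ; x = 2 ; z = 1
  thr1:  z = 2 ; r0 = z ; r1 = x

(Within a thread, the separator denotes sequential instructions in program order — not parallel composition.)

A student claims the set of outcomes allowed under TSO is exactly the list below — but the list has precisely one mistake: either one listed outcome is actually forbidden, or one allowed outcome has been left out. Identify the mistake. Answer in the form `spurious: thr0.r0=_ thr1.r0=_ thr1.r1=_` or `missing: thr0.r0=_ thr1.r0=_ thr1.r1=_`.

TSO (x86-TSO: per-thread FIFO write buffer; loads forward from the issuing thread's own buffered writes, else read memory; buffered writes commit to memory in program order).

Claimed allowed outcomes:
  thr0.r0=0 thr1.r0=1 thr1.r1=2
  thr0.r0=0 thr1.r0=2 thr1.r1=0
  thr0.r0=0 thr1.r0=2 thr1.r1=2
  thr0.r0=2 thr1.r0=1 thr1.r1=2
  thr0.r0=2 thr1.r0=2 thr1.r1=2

missing: thr0.r0=2 thr1.r0=2 thr1.r1=0

outcome vector order: (thr0.r0,thr1.r0,thr1.r1)
TSO: 6 outcomes — {<0 1 2> <0 2 0> <0 2 2> <2 1 2> <2 2 0> <2 2 2>}
TSO∖claimed = {<2 2 0>}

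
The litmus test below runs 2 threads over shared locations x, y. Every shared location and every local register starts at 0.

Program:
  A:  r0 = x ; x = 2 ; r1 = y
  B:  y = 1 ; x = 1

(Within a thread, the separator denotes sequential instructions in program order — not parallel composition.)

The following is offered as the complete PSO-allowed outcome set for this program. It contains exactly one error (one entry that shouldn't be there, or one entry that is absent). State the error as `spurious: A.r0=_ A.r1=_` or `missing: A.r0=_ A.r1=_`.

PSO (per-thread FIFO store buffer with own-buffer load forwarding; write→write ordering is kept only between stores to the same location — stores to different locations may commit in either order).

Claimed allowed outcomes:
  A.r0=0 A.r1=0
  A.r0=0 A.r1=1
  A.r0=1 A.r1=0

outcome vector order: (A.r0,A.r1)
[PSO] allowed = {(0,0) (0,1) (1,0) (1,1)}
PSO∖claimed = {(1,1)}

missing: A.r0=1 A.r1=1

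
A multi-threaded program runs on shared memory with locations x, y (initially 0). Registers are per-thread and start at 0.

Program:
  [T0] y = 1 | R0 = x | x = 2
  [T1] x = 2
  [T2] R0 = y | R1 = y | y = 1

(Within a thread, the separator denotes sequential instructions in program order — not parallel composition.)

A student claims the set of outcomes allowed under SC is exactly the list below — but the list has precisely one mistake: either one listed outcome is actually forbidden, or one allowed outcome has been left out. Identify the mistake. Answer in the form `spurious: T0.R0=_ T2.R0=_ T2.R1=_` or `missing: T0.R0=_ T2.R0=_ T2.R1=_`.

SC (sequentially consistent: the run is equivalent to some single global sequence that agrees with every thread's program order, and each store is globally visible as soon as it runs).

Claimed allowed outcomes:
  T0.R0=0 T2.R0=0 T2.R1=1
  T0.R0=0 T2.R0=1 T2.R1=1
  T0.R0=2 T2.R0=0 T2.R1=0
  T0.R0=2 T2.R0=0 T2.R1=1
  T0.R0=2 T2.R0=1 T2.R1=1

outcome vector order: (T0.R0,T2.R0,T2.R1)
SC (6): (0,0,0); (0,0,1); (0,1,1); (2,0,0); (2,0,1); (2,1,1)
SC∖claimed = {(0,0,0)}

missing: T0.R0=0 T2.R0=0 T2.R1=0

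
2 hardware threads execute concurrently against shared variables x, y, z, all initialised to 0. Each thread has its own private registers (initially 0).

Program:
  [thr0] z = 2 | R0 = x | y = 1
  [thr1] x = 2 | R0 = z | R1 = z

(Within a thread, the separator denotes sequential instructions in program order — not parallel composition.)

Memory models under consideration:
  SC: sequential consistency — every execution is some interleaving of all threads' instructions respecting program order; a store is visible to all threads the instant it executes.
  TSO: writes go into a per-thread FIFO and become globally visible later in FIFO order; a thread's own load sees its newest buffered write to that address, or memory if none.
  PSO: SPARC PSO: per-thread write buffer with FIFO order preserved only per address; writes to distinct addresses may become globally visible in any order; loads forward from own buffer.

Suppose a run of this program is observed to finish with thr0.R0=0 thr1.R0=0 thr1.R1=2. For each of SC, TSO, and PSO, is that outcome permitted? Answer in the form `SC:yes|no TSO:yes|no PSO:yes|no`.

SC:no TSO:yes PSO:yes

outcome vector order: (thr0.R0,thr1.R0,thr1.R1)
SC: 4 outcomes — {(0,2,2), (2,0,0), (2,0,2), (2,2,2)}
TSO: 6 outcomes — {(0,0,0), (0,0,2), (0,2,2), (2,0,0), (2,0,2), (2,2,2)}
PSO: 6 outcomes — {(0,0,0), (0,0,2), (0,2,2), (2,0,0), (2,0,2), (2,2,2)}
target (0,0,2) ∈ {TSO,PSO}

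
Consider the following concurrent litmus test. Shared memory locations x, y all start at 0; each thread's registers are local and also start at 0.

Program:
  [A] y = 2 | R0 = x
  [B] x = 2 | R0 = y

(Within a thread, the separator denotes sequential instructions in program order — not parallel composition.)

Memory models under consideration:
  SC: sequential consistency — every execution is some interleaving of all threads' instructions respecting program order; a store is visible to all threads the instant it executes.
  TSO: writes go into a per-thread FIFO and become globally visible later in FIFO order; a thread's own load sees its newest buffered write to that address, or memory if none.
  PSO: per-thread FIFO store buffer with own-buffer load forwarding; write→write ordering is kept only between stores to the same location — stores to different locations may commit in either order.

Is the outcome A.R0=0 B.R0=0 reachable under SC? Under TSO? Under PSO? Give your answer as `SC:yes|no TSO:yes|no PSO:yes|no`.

SC:no TSO:yes PSO:yes

outcome vector order: (A.R0,B.R0)
SC: 3 outcomes — {(0,2), (2,0), (2,2)}
TSO: 4 outcomes — {(0,0), (0,2), (2,0), (2,2)}
PSO: 4 outcomes — {(0,0), (0,2), (2,0), (2,2)}
target (0,0) ∈ {TSO,PSO}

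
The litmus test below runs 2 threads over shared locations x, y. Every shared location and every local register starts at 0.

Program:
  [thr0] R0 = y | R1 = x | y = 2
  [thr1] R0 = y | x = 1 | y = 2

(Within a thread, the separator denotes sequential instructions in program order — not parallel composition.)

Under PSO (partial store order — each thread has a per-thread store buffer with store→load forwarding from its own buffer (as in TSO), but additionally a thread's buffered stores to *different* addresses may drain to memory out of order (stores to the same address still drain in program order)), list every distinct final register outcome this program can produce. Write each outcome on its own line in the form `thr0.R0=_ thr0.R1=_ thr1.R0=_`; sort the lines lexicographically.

thr0.R0=0 thr0.R1=0 thr1.R0=0
thr0.R0=0 thr0.R1=0 thr1.R0=2
thr0.R0=0 thr0.R1=1 thr1.R0=0
thr0.R0=2 thr0.R1=0 thr1.R0=0
thr0.R0=2 thr0.R1=1 thr1.R0=0

outcome vector order: (thr0.R0,thr0.R1,thr1.R0)
|PSO outcomes| = 5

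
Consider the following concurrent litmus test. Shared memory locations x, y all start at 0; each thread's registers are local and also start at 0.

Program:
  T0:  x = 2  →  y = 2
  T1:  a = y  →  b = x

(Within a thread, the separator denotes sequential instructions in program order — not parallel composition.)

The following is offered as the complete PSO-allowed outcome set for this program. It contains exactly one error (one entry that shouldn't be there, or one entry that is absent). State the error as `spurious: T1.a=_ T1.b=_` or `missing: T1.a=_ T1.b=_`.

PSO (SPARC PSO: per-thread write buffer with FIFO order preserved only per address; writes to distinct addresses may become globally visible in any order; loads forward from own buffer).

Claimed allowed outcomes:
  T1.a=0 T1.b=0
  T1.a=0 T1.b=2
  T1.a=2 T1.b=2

missing: T1.a=2 T1.b=0

outcome vector order: (T1.a,T1.b)
[PSO] allowed = {<0 0>, <0 2>, <2 0>, <2 2>}
PSO∖claimed = {<2 0>}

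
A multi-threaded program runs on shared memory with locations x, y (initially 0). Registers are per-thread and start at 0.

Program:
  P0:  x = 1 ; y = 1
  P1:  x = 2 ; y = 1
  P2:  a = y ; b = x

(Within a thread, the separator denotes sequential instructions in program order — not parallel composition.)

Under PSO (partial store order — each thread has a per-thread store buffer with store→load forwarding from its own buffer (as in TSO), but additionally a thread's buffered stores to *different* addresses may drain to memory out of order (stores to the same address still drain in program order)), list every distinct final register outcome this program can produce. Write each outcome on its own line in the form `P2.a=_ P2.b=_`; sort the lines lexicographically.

P2.a=0 P2.b=0
P2.a=0 P2.b=1
P2.a=0 P2.b=2
P2.a=1 P2.b=0
P2.a=1 P2.b=1
P2.a=1 P2.b=2

outcome vector order: (P2.a,P2.b)
|PSO outcomes| = 6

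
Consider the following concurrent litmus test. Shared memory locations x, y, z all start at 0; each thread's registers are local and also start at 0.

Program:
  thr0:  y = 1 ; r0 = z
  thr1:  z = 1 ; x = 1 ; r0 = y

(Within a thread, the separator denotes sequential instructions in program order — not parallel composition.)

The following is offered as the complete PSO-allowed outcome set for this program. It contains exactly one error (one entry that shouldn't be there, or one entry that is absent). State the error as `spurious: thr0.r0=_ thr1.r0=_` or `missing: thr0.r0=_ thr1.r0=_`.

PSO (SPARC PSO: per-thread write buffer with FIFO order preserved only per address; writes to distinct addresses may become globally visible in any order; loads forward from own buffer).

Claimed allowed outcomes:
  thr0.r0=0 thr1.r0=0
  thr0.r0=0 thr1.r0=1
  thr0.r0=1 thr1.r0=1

outcome vector order: (thr0.r0,thr1.r0)
under PSO → <0 0> <0 1> <1 0> <1 1>
PSO∖claimed = {<1 0>}

missing: thr0.r0=1 thr1.r0=0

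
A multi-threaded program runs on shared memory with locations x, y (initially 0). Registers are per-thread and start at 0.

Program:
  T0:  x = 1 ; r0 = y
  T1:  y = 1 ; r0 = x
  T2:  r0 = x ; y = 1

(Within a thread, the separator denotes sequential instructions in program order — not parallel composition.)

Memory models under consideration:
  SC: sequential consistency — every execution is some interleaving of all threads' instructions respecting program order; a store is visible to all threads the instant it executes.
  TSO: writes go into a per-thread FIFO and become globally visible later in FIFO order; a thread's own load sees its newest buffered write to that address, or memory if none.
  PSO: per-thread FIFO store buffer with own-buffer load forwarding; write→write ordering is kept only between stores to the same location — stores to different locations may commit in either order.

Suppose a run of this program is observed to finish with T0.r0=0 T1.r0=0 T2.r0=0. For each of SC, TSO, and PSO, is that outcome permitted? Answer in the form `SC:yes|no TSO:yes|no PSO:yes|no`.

outcome vector order: (T0.r0,T1.r0,T2.r0)
under SC → (0,1,0) (0,1,1) (1,0,0) (1,0,1) (1,1,0) (1,1,1)
under TSO → (0,0,0) (0,0,1) (0,1,0) (0,1,1) (1,0,0) (1,0,1) (1,1,0) (1,1,1)
under PSO → (0,0,0) (0,0,1) (0,1,0) (0,1,1) (1,0,0) (1,0,1) (1,1,0) (1,1,1)
target (0,0,0) ∈ {TSO,PSO}

SC:no TSO:yes PSO:yes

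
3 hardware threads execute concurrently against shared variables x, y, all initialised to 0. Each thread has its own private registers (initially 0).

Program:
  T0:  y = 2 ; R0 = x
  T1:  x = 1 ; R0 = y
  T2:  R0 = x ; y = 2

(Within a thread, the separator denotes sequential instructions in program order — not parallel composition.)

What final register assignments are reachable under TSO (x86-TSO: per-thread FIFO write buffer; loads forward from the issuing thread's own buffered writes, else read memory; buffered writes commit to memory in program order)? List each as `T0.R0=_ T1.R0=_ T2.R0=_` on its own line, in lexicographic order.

outcome vector order: (T0.R0,T1.R0,T2.R0)
|TSO outcomes| = 8

T0.R0=0 T1.R0=0 T2.R0=0
T0.R0=0 T1.R0=0 T2.R0=1
T0.R0=0 T1.R0=2 T2.R0=0
T0.R0=0 T1.R0=2 T2.R0=1
T0.R0=1 T1.R0=0 T2.R0=0
T0.R0=1 T1.R0=0 T2.R0=1
T0.R0=1 T1.R0=2 T2.R0=0
T0.R0=1 T1.R0=2 T2.R0=1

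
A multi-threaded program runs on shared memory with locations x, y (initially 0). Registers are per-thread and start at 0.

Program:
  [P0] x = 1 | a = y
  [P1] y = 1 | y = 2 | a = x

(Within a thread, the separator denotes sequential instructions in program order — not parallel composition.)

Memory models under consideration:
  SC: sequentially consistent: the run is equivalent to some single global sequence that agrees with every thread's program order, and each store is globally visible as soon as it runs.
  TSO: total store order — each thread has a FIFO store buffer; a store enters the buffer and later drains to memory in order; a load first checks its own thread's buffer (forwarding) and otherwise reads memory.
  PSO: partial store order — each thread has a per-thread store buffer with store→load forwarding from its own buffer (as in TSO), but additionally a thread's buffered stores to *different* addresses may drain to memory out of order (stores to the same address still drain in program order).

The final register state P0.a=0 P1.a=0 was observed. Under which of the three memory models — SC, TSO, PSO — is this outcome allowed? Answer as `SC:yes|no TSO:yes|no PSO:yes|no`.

outcome vector order: (P0.a,P1.a)
SC: 4 outcomes — {0/1, 1/1, 2/0, 2/1}
TSO: 6 outcomes — {0/0, 0/1, 1/0, 1/1, 2/0, 2/1}
PSO: 6 outcomes — {0/0, 0/1, 1/0, 1/1, 2/0, 2/1}
target 0/0 ∈ {TSO,PSO}

SC:no TSO:yes PSO:yes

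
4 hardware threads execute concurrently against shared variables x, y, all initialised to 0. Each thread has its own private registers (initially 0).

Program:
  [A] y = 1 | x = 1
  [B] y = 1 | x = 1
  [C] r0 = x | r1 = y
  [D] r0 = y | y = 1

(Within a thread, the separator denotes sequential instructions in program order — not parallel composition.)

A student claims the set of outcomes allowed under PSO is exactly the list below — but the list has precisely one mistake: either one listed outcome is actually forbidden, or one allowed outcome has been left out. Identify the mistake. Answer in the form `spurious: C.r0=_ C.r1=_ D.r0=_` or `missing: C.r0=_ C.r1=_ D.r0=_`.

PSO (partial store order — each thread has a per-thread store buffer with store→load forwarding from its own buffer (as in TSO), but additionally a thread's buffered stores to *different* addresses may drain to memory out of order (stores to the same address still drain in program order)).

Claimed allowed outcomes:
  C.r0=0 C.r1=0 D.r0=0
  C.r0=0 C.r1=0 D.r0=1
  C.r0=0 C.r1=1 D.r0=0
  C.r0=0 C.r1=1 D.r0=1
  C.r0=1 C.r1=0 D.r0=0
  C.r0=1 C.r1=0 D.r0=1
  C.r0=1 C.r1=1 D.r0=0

missing: C.r0=1 C.r1=1 D.r0=1

outcome vector order: (C.r0,C.r1,D.r0)
PSO: 8 outcomes — {0/0/0; 0/0/1; 0/1/0; 0/1/1; 1/0/0; 1/0/1; 1/1/0; 1/1/1}
PSO∖claimed = {1/1/1}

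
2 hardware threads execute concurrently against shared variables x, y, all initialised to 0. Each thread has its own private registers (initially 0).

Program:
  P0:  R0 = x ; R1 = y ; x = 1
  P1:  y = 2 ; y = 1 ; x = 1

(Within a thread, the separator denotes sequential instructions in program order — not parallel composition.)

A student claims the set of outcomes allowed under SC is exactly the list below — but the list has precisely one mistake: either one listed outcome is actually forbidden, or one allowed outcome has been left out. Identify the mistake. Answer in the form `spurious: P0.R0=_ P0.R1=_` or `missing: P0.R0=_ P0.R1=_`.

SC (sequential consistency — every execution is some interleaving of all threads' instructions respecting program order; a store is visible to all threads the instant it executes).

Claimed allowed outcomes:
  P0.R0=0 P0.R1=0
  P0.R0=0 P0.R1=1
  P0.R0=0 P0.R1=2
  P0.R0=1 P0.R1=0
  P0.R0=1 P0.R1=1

outcome vector order: (P0.R0,P0.R1)
under SC → 0/0, 0/1, 0/2, 1/1
claimed∖SC = {1/0}

spurious: P0.R0=1 P0.R1=0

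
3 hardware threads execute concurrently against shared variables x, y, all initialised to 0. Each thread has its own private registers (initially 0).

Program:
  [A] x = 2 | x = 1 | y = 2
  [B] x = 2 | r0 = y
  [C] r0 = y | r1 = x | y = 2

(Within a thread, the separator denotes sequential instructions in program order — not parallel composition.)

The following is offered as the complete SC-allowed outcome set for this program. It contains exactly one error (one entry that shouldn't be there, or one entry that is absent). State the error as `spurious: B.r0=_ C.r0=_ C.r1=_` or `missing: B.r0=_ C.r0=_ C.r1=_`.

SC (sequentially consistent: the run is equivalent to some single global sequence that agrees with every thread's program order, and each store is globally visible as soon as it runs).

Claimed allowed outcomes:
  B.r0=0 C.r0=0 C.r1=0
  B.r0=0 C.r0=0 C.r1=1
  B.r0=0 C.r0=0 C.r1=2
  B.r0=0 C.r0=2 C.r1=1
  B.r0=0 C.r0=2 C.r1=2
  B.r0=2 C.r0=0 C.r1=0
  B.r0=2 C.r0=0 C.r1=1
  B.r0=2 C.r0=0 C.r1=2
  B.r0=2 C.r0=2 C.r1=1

missing: B.r0=2 C.r0=2 C.r1=2

outcome vector order: (B.r0,C.r0,C.r1)
[SC] allowed = {(0,0,0); (0,0,1); (0,0,2); (0,2,1); (0,2,2); (2,0,0); (2,0,1); (2,0,2); (2,2,1); (2,2,2)}
SC∖claimed = {(2,2,2)}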